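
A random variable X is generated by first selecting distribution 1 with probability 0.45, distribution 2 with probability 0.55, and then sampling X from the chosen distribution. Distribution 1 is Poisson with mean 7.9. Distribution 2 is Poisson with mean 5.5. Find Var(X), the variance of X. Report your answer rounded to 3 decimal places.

Per component, 1: μ=7.9, E[X²]=70.31; 2: μ=5.5, E[X²]=35.75.
E[X] = 0.45·7.9 + 0.55·5.5 = 6.58.
E[X²] = 0.45·70.31 + 0.55·35.75 = 51.302.
Var(X) = E[X²] − (E[X])² = 51.302 − 43.2964 = 8.0056.

8.006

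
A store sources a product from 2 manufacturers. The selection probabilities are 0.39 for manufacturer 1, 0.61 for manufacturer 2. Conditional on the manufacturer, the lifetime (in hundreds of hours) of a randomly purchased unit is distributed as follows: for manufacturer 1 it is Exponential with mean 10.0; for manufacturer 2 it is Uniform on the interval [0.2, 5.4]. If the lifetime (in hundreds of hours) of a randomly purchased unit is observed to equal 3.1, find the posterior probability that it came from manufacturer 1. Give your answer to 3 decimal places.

0.196

Likelihoods f(3.1 | ·): 1: 0.0733447; 2: 0.192308.
Posterior ∝ prior × likelihood. Numerator for 1: 0.39·0.0733447 = 0.0286044.
Normalizing constant: 0.39·0.0733447 + 0.61·0.192308 = 0.145912.
P(1 | observation) = 0.0286044 / 0.145912 = 0.196039.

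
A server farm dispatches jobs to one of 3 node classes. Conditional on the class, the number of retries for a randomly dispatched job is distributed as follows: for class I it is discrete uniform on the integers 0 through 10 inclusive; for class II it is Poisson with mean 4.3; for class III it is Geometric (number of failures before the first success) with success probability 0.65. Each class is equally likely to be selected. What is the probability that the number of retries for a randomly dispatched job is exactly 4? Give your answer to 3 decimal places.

0.098

Conditional on each class, P(X = 4): I: 0.0909091; II: 0.193284; III: 0.00975406.
By total probability, P(X = 4) = 0.333333·0.0909091 + 0.333333·0.193284 + 0.333333·0.00975406 = 0.0979824.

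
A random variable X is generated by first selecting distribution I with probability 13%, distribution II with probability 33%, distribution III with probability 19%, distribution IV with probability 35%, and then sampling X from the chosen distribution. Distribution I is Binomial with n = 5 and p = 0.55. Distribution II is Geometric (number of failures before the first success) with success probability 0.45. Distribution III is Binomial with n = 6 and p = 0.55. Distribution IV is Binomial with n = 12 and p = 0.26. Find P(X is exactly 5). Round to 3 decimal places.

0.080

Conditional on each component, P(X = 5): I: 0.0503284; II: 0.0226478; III: 0.135887; IV: 0.114344.
By total probability, P(X = 5) = 0.13·0.0503284 + 0.33·0.0226478 + 0.19·0.135887 + 0.35·0.114344 = 0.0798554.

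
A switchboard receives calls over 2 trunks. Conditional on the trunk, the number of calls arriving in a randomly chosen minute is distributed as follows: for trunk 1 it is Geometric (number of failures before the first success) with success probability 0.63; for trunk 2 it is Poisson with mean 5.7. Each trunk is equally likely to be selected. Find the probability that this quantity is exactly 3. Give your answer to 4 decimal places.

0.0676

Conditional on each trunk, P(X = 3): 1: 0.0319114; 2: 0.103275.
By total probability, P(X = 3) = 0.5·0.0319114 + 0.5·0.103275 = 0.0675931.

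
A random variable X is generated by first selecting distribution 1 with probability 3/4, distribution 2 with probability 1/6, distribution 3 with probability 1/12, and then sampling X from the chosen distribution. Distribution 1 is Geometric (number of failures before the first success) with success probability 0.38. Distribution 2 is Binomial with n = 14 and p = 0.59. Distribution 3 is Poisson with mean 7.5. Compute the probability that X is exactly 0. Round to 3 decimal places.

Conditional on each component, P(X = 0): 1: 0.38; 2: 3.79292e-06; 3: 0.000553084.
By total probability, P(X = 0) = 0.75·0.38 + 0.166667·3.79292e-06 + 0.0833333·0.000553084 = 0.285047.

0.285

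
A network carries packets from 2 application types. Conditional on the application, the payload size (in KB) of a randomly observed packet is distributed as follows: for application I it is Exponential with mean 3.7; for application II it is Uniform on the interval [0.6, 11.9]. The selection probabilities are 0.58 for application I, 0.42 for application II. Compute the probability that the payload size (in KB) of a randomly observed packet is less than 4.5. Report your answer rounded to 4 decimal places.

Conditional on each application, P(X < 4.5): I: 0.703651; II: 0.345133.
By total probability, P(X < 4.5) = 0.58·0.703651 + 0.42·0.345133 = 0.553073.

0.5531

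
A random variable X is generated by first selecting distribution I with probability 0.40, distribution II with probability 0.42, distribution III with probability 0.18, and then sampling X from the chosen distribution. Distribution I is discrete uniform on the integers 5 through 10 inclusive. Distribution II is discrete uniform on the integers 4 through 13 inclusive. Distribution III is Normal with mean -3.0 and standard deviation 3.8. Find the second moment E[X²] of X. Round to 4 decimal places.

61.6959

For each component E[X²] = Var + (mean)², giving I: 59.1667; II: 80.5; III: 23.44.
Overall E[X²] = 0.4·59.1667 + 0.42·80.5 + 0.18·23.44 = 61.6959.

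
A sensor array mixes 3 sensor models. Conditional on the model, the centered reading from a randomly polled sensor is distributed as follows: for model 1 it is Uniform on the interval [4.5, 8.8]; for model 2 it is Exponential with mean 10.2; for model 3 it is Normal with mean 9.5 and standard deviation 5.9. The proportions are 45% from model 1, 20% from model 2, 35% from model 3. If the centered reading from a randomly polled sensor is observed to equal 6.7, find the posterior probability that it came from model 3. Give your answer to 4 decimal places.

Likelihoods f(6.7 | ·): 1: 0.232558; 2: 0.0508309; 3: 0.0604159.
Posterior ∝ prior × likelihood. Numerator for 3: 0.35·0.0604159 = 0.0211456.
Normalizing constant: 0.45·0.232558 + 0.2·0.0508309 + 0.35·0.0604159 = 0.135963.
P(3 | observation) = 0.0211456 / 0.135963 = 0.155525.

0.1555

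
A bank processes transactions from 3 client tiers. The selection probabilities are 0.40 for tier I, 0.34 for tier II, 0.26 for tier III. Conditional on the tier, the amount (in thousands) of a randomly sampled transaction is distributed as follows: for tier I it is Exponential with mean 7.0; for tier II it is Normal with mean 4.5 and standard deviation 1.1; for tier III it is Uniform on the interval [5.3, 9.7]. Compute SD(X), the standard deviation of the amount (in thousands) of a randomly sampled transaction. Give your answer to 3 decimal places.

Per component, I: μ=7, E[X²]=98; II: μ=4.5, E[X²]=21.46; III: μ=7.5, E[X²]=57.8633.
E[X] = 0.4·7 + 0.34·4.5 + 0.26·7.5 = 6.28.
E[X²] = 0.4·98 + 0.34·21.46 + 0.26·57.8633 = 61.5409.
Var(X) = E[X²] − (E[X])² = 61.5409 − 39.4384 = 22.1025.
SD(X) = √22.1025 = 4.70133.

4.701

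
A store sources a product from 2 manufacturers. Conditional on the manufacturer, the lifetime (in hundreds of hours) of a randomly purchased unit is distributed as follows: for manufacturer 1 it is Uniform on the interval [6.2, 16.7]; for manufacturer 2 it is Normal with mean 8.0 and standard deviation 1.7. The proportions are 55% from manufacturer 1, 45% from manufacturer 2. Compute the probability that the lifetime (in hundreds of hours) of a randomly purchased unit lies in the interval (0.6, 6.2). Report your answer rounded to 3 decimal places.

0.065

Conditional on each manufacturer, P(0.6 < X < 6.2): 1: 0; 2: 0.144833.
By total probability, P(0.6 < X < 6.2) = 0.55·0 + 0.45·0.144833 = 0.065175.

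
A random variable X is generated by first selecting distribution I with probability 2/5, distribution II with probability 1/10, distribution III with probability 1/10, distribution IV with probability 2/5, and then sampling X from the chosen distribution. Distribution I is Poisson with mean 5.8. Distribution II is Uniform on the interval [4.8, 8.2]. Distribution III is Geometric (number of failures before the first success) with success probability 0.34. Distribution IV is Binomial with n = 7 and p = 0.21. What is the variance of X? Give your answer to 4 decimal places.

8.2956

Per component, I: μ=5.8, E[X²]=39.44; II: μ=6.5, E[X²]=43.2133; III: μ=1.94118, E[X²]=9.47751; IV: μ=1.47, E[X²]=3.3222.
E[X] = 0.4·5.8 + 0.1·6.5 + 0.1·1.94118 + 0.4·1.47 = 3.75212.
E[X²] = 0.4·39.44 + 0.1·43.2133 + 0.1·9.47751 + 0.4·3.3222 = 22.374.
Var(X) = E[X²] − (E[X])² = 22.374 − 14.0784 = 8.29558.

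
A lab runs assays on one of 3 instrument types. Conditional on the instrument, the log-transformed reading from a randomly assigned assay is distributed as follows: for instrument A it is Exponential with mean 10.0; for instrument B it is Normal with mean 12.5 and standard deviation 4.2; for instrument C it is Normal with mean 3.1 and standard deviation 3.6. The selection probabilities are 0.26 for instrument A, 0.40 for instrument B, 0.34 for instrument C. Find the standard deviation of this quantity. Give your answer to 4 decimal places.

Per component, A: μ=10, E[X²]=200; B: μ=12.5, E[X²]=173.89; C: μ=3.1, E[X²]=22.57.
E[X] = 0.26·10 + 0.4·12.5 + 0.34·3.1 = 8.654.
E[X²] = 0.26·200 + 0.4·173.89 + 0.34·22.57 = 129.23.
Var(X) = E[X²] − (E[X])² = 129.23 − 74.8917 = 54.3381.
SD(X) = √54.3381 = 7.37144.

7.3714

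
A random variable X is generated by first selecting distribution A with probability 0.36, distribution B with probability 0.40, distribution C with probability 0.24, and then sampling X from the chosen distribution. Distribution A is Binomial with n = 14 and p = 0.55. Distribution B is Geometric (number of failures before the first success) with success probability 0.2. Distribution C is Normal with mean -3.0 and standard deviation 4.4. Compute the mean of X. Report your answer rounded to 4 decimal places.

Component means — A: 7.7; B: 4; C: -3.
E[X] = 0.36·7.7 + 0.4·4 + 0.24·-3 = 3.652.

3.6520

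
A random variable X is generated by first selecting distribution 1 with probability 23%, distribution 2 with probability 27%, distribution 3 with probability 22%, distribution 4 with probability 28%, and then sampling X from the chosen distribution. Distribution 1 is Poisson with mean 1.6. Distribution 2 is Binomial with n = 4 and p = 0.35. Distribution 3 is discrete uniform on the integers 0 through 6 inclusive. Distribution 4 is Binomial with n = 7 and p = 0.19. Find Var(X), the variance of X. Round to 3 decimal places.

Per component, 1: μ=1.6, E[X²]=4.16; 2: μ=1.4, E[X²]=2.87; 3: μ=3, E[X²]=13; 4: μ=1.33, E[X²]=2.8462.
E[X] = 0.23·1.6 + 0.27·1.4 + 0.22·3 + 0.28·1.33 = 1.7784.
E[X²] = 0.23·4.16 + 0.27·2.87 + 0.22·13 + 0.28·2.8462 = 5.38864.
Var(X) = E[X²] − (E[X])² = 5.38864 − 3.16271 = 2.22593.

2.226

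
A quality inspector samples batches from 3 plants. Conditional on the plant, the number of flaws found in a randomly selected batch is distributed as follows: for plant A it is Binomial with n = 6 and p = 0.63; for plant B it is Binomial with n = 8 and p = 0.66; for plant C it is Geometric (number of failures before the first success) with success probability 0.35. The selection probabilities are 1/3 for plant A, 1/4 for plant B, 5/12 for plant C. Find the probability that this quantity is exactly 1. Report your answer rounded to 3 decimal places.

Conditional on each plant, P(X = 1): A: 0.026212; B: 0.00277323; C: 0.2275.
By total probability, P(X = 1) = 0.333333·0.026212 + 0.25·0.00277323 + 0.416667·0.2275 = 0.104222.

0.104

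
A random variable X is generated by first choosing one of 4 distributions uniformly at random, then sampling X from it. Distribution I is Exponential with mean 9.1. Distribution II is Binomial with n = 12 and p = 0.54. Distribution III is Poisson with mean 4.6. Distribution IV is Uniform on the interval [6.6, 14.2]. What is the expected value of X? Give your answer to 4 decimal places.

7.6450

Component means — I: 9.1; II: 6.48; III: 4.6; IV: 10.4.
E[X] = 0.25·9.1 + 0.25·6.48 + 0.25·4.6 + 0.25·10.4 = 7.645.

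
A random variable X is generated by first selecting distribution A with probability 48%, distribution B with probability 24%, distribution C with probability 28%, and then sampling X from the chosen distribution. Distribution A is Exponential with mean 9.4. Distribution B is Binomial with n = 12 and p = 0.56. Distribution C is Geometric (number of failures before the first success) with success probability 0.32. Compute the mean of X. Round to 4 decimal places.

6.7198

Component means — A: 9.4; B: 6.72; C: 2.125.
E[X] = 0.48·9.4 + 0.24·6.72 + 0.28·2.125 = 6.7198.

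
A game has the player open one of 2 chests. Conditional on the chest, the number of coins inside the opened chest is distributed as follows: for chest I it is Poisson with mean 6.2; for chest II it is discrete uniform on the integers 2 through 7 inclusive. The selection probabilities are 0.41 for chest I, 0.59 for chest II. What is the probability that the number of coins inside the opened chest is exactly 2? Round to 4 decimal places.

Conditional on each chest, P(X = 2): I: 0.0390057; II: 0.166667.
By total probability, P(X = 2) = 0.41·0.0390057 + 0.59·0.166667 = 0.114326.

0.1143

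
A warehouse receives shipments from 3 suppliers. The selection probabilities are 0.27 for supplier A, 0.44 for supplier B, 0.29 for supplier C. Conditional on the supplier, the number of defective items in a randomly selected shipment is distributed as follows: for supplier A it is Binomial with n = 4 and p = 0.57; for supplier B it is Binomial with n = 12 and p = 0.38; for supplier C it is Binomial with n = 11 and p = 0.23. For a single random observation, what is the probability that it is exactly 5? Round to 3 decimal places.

0.115

Conditional on each supplier, P(X = 5): A: 0; B: 0.220996; C: 0.0619763.
By total probability, P(X = 5) = 0.27·0 + 0.44·0.220996 + 0.29·0.0619763 = 0.115211.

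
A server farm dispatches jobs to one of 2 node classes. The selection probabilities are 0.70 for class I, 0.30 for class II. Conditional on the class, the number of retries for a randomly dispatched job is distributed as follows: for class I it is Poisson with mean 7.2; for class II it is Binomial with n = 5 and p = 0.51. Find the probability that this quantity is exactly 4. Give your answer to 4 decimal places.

Conditional on each class, P(X = 4): I: 0.0835985; II: 0.165747.
By total probability, P(X = 4) = 0.7·0.0835985 + 0.3·0.165747 = 0.108243.

0.1082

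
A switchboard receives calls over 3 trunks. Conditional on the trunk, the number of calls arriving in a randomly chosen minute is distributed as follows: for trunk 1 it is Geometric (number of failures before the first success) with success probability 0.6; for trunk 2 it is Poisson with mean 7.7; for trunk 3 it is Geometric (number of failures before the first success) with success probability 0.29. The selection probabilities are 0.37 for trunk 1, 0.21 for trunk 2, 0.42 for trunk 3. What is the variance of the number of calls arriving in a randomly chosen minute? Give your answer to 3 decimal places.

12.343

Per component, 1: μ=0.666667, E[X²]=1.55556; 2: μ=7.7, E[X²]=66.99; 3: μ=2.44828, E[X²]=14.4364.
E[X] = 0.37·0.666667 + 0.21·7.7 + 0.42·2.44828 = 2.89194.
E[X²] = 0.37·1.55556 + 0.21·66.99 + 0.42·14.4364 = 20.7067.
Var(X) = E[X²] − (E[X])² = 20.7067 − 8.36333 = 12.3434.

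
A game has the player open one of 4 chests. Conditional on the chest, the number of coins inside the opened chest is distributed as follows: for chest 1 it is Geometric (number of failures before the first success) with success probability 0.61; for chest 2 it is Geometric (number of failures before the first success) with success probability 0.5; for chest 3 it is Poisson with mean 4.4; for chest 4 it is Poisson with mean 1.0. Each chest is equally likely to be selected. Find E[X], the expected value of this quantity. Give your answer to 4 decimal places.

Component means — 1: 0.639344; 2: 1; 3: 4.4; 4: 1.
E[X] = 0.25·0.639344 + 0.25·1 + 0.25·4.4 + 0.25·1 = 1.75984.

1.7598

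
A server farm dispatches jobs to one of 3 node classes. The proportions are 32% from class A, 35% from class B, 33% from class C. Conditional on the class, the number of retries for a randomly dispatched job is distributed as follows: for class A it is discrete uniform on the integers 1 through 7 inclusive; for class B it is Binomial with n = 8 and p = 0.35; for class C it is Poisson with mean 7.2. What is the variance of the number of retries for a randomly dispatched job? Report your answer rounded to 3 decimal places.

7.772

Per component, A: μ=4, E[X²]=20; B: μ=2.8, E[X²]=9.66; C: μ=7.2, E[X²]=59.04.
E[X] = 0.32·4 + 0.35·2.8 + 0.33·7.2 = 4.636.
E[X²] = 0.32·20 + 0.35·9.66 + 0.33·59.04 = 29.2642.
Var(X) = E[X²] − (E[X])² = 29.2642 − 21.4925 = 7.7717.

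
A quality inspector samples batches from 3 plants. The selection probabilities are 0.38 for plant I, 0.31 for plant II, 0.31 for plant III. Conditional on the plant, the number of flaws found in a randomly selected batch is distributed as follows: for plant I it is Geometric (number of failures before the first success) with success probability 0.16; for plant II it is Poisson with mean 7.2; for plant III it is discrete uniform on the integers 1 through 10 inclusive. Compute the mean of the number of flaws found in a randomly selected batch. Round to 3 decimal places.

5.932

Component means — I: 5.25; II: 7.2; III: 5.5.
E[X] = 0.38·5.25 + 0.31·7.2 + 0.31·5.5 = 5.932.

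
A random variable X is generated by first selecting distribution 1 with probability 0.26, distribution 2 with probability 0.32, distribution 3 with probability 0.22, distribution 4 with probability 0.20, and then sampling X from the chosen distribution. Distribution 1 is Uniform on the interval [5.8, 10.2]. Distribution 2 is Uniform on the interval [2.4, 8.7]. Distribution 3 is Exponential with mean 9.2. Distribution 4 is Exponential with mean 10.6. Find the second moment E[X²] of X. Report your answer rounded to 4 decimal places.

110.1603

For each component E[X²] = Var + (mean)², giving 1: 65.6133; 2: 34.11; 3: 169.28; 4: 224.72.
Overall E[X²] = 0.26·65.6133 + 0.32·34.11 + 0.22·169.28 + 0.2·224.72 = 110.16.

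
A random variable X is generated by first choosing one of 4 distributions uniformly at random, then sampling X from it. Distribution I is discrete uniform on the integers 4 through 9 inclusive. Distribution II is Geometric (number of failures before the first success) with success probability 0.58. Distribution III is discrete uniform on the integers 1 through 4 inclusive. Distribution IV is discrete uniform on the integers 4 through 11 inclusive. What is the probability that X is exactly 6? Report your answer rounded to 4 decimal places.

0.0737

Conditional on each component, P(X = 6): I: 0.166667; II: 0.00318364; III: 0; IV: 0.125.
By total probability, P(X = 6) = 0.25·0.166667 + 0.25·0.00318364 + 0.25·0 + 0.25·0.125 = 0.0737126.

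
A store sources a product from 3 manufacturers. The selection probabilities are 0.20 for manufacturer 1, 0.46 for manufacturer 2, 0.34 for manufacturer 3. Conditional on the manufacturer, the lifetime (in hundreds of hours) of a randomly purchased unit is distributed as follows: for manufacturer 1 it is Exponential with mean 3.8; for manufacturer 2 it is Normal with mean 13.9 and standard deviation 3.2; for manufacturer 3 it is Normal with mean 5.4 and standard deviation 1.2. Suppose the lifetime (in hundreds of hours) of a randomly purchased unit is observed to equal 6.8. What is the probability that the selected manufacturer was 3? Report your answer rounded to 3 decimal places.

0.807

Likelihoods f(6.8 | ·): 1: 0.04396; 2: 0.010636; 3: 0.168332.
Posterior ∝ prior × likelihood. Numerator for 3: 0.34·0.168332 = 0.057233.
Normalizing constant: 0.2·0.04396 + 0.46·0.010636 + 0.34·0.168332 = 0.0709175.
P(3 | observation) = 0.057233 / 0.0709175 = 0.807036.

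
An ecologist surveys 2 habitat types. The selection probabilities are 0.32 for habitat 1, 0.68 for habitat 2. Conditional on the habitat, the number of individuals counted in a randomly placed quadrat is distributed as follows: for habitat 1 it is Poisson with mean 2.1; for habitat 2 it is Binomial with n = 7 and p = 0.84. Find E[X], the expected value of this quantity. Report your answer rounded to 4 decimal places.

Component means — 1: 2.1; 2: 5.88.
E[X] = 0.32·2.1 + 0.68·5.88 = 4.6704.

4.6704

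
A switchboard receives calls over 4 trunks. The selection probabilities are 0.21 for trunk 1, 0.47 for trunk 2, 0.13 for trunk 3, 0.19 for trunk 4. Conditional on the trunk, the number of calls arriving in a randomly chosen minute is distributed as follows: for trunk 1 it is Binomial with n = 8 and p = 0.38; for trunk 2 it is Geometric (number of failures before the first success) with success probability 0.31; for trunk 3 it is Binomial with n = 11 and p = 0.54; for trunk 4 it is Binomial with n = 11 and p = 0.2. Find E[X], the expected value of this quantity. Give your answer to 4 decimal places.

Component means — 1: 3.04; 2: 2.22581; 3: 5.94; 4: 2.2.
E[X] = 0.21·3.04 + 0.47·2.22581 + 0.13·5.94 + 0.19·2.2 = 2.87473.

2.8747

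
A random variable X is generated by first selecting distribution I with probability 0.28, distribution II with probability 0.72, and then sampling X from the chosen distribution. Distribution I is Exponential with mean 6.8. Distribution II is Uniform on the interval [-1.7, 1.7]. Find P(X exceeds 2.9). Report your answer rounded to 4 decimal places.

Conditional on each component, P(X > 2.9): I: 0.652809; II: 0.
By total probability, P(X > 2.9) = 0.28·0.652809 + 0.72·0 = 0.182787.

0.1828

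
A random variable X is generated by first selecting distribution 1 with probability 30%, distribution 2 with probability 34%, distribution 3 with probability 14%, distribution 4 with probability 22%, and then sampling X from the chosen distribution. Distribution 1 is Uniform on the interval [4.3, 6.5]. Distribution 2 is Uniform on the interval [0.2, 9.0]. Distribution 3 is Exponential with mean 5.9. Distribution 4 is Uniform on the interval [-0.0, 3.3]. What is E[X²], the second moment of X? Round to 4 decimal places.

28.8029

For each component E[X²] = Var + (mean)², giving 1: 29.5633; 2: 27.6133; 3: 69.62; 4: 3.63.
Overall E[X²] = 0.3·29.5633 + 0.34·27.6133 + 0.14·69.62 + 0.22·3.63 = 28.8029.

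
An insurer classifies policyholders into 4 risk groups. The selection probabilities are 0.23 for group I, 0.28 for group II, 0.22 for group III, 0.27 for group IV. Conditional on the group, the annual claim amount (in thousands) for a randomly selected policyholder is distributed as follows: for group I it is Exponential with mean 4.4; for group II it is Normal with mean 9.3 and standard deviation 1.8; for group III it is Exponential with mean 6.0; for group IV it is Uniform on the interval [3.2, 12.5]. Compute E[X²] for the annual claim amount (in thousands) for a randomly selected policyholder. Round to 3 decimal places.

For each component E[X²] = Var + (mean)², giving I: 38.72; II: 89.73; III: 72; IV: 68.83.
Overall E[X²] = 0.23·38.72 + 0.28·89.73 + 0.22·72 + 0.27·68.83 = 68.4541.

68.454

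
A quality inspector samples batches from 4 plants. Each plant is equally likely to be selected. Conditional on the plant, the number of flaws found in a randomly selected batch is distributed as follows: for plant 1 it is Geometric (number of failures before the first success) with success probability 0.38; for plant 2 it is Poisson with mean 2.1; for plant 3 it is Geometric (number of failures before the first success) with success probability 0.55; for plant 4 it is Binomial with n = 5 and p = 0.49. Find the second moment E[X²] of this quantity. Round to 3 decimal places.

5.719

For each component E[X²] = Var + (mean)², giving 1: 6.95568; 2: 6.51; 3: 2.15702; 4: 7.252.
Overall E[X²] = 0.25·6.95568 + 0.25·6.51 + 0.25·2.15702 + 0.25·7.252 = 5.71868.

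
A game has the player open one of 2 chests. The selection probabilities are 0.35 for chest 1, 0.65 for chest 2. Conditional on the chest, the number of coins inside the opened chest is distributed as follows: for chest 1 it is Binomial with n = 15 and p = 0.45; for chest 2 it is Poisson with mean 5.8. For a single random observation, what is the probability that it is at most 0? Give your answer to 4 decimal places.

0.0020

Conditional on each chest, P(X ≤ 0): 1: 0.000127479; 2: 0.00302755.
By total probability, P(X ≤ 0) = 0.35·0.000127479 + 0.65·0.00302755 = 0.00201253.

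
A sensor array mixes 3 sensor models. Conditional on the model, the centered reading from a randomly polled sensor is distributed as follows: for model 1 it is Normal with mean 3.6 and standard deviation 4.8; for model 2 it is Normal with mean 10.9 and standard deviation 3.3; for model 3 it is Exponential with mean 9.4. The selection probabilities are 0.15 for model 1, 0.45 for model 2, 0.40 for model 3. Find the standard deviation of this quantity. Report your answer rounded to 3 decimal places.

Per component, 1: μ=3.6, E[X²]=36; 2: μ=10.9, E[X²]=129.7; 3: μ=9.4, E[X²]=176.72.
E[X] = 0.15·3.6 + 0.45·10.9 + 0.4·9.4 = 9.205.
E[X²] = 0.15·36 + 0.45·129.7 + 0.4·176.72 = 134.453.
Var(X) = E[X²] − (E[X])² = 134.453 − 84.732 = 49.721.
SD(X) = √49.721 = 7.05131.

7.051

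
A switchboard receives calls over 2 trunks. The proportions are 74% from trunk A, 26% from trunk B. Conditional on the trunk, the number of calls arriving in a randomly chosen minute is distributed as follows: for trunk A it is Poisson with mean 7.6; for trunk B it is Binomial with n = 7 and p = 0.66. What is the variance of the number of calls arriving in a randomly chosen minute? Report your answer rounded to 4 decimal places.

7.7410

Per component, A: μ=7.6, E[X²]=65.36; B: μ=4.62, E[X²]=22.9152.
E[X] = 0.74·7.6 + 0.26·4.62 = 6.8252.
E[X²] = 0.74·65.36 + 0.26·22.9152 = 54.3244.
Var(X) = E[X²] − (E[X])² = 54.3244 − 46.5834 = 7.741.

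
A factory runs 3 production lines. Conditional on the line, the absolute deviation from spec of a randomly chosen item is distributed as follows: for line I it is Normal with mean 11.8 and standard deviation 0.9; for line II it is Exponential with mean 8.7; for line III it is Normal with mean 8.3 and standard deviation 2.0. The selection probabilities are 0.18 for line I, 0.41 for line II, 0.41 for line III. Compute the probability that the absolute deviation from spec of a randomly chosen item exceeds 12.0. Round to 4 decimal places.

0.1906

Conditional on each line, P(X > 12.0): I: 0.41207; II: 0.251752; III: 0.0321568.
By total probability, P(X > 12.0) = 0.18·0.41207 + 0.41·0.251752 + 0.41·0.0321568 = 0.190575.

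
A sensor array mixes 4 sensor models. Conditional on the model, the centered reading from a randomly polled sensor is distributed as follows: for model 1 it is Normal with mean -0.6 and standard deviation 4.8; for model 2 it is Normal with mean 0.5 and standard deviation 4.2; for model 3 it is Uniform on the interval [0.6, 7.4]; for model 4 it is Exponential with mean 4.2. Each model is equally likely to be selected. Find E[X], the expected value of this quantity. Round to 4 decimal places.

2.0250

Component means — 1: -0.6; 2: 0.5; 3: 4; 4: 4.2.
E[X] = 0.25·-0.6 + 0.25·0.5 + 0.25·4 + 0.25·4.2 = 2.025.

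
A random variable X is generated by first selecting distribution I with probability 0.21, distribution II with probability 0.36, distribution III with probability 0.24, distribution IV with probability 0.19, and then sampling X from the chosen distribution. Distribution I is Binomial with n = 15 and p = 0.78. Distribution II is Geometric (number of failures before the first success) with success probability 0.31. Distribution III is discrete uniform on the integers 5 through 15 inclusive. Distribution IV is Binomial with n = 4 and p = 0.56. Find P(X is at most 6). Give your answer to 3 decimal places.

0.567

Conditional on each component, P(X ≤ 6): I: 0.00162351; II: 0.925536; III: 0.181818; IV: 1.
By total probability, P(X ≤ 6) = 0.21·0.00162351 + 0.36·0.925536 + 0.24·0.181818 + 0.19·1 = 0.56717.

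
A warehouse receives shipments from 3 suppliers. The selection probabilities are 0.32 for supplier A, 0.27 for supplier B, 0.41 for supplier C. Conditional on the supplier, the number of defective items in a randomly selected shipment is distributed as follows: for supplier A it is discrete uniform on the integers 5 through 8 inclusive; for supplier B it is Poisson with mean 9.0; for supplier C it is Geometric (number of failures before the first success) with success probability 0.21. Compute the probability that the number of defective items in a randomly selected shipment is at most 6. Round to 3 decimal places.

Conditional on each supplier, P(X ≤ 6): A: 0.5; B: 0.206781; C: 0.807961.
By total probability, P(X ≤ 6) = 0.32·0.5 + 0.27·0.206781 + 0.41·0.807961 = 0.547095.

0.547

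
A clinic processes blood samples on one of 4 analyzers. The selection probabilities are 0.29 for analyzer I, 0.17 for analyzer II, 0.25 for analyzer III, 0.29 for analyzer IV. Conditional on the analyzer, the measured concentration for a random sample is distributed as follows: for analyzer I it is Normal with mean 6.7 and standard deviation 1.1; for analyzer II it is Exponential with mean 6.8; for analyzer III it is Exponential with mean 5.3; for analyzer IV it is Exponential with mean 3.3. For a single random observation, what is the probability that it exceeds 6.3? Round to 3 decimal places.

0.373

Conditional on each analyzer, P(X > 6.3): I: 0.641935; II: 0.395949; III: 0.304623; IV: 0.148215.
By total probability, P(X > 6.3) = 0.29·0.641935 + 0.17·0.395949 + 0.25·0.304623 + 0.29·0.148215 = 0.372611.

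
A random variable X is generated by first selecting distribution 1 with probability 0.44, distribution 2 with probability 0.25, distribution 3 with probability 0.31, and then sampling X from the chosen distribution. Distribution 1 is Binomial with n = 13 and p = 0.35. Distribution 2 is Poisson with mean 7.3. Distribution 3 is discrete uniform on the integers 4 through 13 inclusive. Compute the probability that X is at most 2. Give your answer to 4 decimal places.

Conditional on each component, P(X ≤ 2): 1: 0.113191; 2: 0.0236067; 3: 0.
By total probability, P(X ≤ 2) = 0.44·0.113191 + 0.25·0.0236067 + 0.31·0 = 0.0557059.

0.0557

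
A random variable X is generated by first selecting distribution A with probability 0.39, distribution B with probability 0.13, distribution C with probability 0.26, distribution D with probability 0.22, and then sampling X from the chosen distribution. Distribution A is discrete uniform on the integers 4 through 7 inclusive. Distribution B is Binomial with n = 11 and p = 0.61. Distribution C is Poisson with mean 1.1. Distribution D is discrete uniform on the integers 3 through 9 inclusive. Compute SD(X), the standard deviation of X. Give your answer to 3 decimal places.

Per component, A: μ=5.5, E[X²]=31.5; B: μ=6.71, E[X²]=47.641; C: μ=1.1, E[X²]=2.31; D: μ=6, E[X²]=40.
E[X] = 0.39·5.5 + 0.13·6.71 + 0.26·1.1 + 0.22·6 = 4.6233.
E[X²] = 0.39·31.5 + 0.13·47.641 + 0.26·2.31 + 0.22·40 = 27.8789.
Var(X) = E[X²] − (E[X])² = 27.8789 − 21.3749 = 6.50403.
SD(X) = √6.50403 = 2.5503.

2.550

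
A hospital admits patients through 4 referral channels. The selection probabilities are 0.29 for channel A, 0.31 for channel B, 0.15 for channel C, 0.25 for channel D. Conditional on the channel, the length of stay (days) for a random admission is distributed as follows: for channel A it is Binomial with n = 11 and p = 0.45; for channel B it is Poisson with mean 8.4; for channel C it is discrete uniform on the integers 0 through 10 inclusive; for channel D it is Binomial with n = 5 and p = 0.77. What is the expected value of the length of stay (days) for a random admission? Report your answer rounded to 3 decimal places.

5.752

Component means — A: 4.95; B: 8.4; C: 5; D: 3.85.
E[X] = 0.29·4.95 + 0.31·8.4 + 0.15·5 + 0.25·3.85 = 5.752.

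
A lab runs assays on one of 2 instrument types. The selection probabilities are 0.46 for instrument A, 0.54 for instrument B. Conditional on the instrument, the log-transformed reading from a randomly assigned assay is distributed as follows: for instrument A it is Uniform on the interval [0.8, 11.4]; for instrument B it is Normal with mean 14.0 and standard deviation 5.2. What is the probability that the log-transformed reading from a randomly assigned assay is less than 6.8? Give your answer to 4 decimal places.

Conditional on each instrument, P(X < 6.8): A: 0.566038; B: 0.0830851.
By total probability, P(X < 6.8) = 0.46·0.566038 + 0.54·0.0830851 = 0.305243.

0.3052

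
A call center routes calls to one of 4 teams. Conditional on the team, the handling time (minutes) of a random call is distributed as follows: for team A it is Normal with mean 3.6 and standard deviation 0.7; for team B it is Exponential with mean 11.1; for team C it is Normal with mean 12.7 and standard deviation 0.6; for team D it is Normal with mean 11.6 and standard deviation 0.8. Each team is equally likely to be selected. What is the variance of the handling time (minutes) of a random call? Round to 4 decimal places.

44.1175

Per component, A: μ=3.6, E[X²]=13.45; B: μ=11.1, E[X²]=246.42; C: μ=12.7, E[X²]=161.65; D: μ=11.6, E[X²]=135.2.
E[X] = 0.25·3.6 + 0.25·11.1 + 0.25·12.7 + 0.25·11.6 = 9.75.
E[X²] = 0.25·13.45 + 0.25·246.42 + 0.25·161.65 + 0.25·135.2 = 139.18.
Var(X) = E[X²] − (E[X])² = 139.18 − 95.0625 = 44.1175.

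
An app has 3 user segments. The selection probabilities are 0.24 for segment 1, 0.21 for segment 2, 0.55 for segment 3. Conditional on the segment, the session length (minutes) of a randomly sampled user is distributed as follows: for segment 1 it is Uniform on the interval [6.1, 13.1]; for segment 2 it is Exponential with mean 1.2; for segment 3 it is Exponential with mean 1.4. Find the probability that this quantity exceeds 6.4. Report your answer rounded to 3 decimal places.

Conditional on each segment, P(X > 6.4): 1: 0.957143; 2: 0.00482795; 3: 0.0103432.
By total probability, P(X > 6.4) = 0.24·0.957143 + 0.21·0.00482795 + 0.55·0.0103432 = 0.236417.

0.236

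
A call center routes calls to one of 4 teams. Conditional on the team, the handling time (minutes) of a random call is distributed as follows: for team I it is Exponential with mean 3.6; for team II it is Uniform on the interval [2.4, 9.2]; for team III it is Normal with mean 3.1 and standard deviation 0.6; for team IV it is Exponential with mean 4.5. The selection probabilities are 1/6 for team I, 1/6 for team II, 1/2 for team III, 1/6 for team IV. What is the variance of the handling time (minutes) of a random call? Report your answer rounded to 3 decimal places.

7.353

Per component, I: μ=3.6, E[X²]=25.92; II: μ=5.8, E[X²]=37.4933; III: μ=3.1, E[X²]=9.97; IV: μ=4.5, E[X²]=40.5.
E[X] = 0.166667·3.6 + 0.166667·5.8 + 0.5·3.1 + 0.166667·4.5 = 3.86667.
E[X²] = 0.166667·25.92 + 0.166667·37.4933 + 0.5·9.97 + 0.166667·40.5 = 22.3039.
Var(X) = E[X²] − (E[X])² = 22.3039 − 14.9511 = 7.35278.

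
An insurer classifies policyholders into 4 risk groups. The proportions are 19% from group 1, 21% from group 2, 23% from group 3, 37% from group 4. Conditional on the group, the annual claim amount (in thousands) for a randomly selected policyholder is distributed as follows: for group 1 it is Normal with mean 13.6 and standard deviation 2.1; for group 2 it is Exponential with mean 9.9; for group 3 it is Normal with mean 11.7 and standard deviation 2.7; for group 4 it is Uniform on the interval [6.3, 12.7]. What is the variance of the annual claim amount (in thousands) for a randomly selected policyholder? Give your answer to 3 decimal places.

Per component, 1: μ=13.6, E[X²]=189.37; 2: μ=9.9, E[X²]=196.02; 3: μ=11.7, E[X²]=144.18; 4: μ=9.5, E[X²]=93.6633.
E[X] = 0.19·13.6 + 0.21·9.9 + 0.23·11.7 + 0.37·9.5 = 10.869.
E[X²] = 0.19·189.37 + 0.21·196.02 + 0.23·144.18 + 0.37·93.6633 = 144.961.
Var(X) = E[X²] − (E[X])² = 144.961 − 118.135 = 26.8262.

26.826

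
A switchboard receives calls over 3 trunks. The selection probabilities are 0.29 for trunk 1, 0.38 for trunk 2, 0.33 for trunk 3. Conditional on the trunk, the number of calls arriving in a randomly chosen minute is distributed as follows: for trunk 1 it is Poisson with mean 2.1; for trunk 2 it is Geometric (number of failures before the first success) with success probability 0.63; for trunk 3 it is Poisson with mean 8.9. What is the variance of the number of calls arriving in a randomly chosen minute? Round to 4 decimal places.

17.2428

Per component, 1: μ=2.1, E[X²]=6.51; 2: μ=0.587302, E[X²]=1.27715; 3: μ=8.9, E[X²]=88.11.
E[X] = 0.29·2.1 + 0.38·0.587302 + 0.33·8.9 = 3.76917.
E[X²] = 0.29·6.51 + 0.38·1.27715 + 0.33·88.11 = 31.4495.
Var(X) = E[X²] − (E[X])² = 31.4495 − 14.2067 = 17.2428.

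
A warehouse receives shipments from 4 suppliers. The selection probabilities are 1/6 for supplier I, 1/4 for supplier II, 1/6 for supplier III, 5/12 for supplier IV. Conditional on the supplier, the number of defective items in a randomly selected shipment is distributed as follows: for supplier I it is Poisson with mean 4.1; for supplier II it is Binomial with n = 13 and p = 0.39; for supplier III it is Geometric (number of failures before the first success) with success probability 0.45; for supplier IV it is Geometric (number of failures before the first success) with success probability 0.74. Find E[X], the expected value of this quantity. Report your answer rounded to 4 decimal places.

Component means — I: 4.1; II: 5.07; III: 1.22222; IV: 0.351351.
E[X] = 0.166667·4.1 + 0.25·5.07 + 0.166667·1.22222 + 0.416667·0.351351 = 2.30093.

2.3009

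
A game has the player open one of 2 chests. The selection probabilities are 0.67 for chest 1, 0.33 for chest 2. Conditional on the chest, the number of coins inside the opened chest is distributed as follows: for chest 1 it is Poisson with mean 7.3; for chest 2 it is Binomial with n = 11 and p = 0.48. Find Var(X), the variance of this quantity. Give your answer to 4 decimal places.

6.6992

Per component, 1: μ=7.3, E[X²]=60.59; 2: μ=5.28, E[X²]=30.624.
E[X] = 0.67·7.3 + 0.33·5.28 = 6.6334.
E[X²] = 0.67·60.59 + 0.33·30.624 = 50.7012.
Var(X) = E[X²] − (E[X])² = 50.7012 − 44.002 = 6.69922.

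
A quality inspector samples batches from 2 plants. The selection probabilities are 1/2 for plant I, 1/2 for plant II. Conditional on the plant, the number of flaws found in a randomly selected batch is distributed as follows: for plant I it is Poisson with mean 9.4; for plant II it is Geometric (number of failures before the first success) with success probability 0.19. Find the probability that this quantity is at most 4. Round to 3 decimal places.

Conditional on each plant, P(X ≤ 4): I: 0.0428778; II: 0.651322.
By total probability, P(X ≤ 4) = 0.5·0.0428778 + 0.5·0.651322 = 0.3471.

0.347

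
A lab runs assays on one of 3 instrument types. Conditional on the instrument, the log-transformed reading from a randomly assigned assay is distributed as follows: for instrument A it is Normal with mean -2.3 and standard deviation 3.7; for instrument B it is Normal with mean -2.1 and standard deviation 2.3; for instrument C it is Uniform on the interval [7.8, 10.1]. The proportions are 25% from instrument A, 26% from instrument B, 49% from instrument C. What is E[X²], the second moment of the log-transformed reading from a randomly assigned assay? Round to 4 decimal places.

For each component E[X²] = Var + (mean)², giving A: 18.98; B: 9.7; C: 80.5433.
Overall E[X²] = 0.25·18.98 + 0.26·9.7 + 0.49·80.5433 = 46.7332.

46.7332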